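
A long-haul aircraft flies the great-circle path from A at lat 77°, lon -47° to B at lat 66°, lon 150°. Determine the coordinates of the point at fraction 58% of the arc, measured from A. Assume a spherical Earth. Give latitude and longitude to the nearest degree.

Convert each endpoint to a unit vector on the sphere (x = cos φ cos λ, y = cos φ sin λ, z = sin φ).
The central angle between the endpoints is δ = arccos(p₁·p₂) ≈ 0.639 rad (36.6°).
Interpolate at f = 0.58 with slerp weights a = sin((1−f)δ)/sin δ ≈ 0.445, b = sin(fδ)/sin δ ≈ 0.607.
p = a·p₁ + b·p₂ ≈ (-0.146, 0.050, 0.988); φ = arcsin(p_z) ≈ 81.13°, λ = atan2(p_y, p_x) ≈ 160.93°.

≈ lat 81°, lon 161°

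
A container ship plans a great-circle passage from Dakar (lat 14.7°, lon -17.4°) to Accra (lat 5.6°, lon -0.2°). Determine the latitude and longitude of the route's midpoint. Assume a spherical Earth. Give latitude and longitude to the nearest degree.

≈ lat 10°, lon -9°

Convert each endpoint to a unit vector on the sphere (x = cos φ cos λ, y = cos φ sin λ, z = sin φ).
The central angle between the endpoints is δ = arccos(p₁·p₂) ≈ 0.335 rad (19.2°).
Interpolate at f = 1/2 with slerp weights a = sin((1−f)δ)/sin δ ≈ 0.507, b = sin(fδ)/sin δ ≈ 0.507.
p = a·p₁ + b·p₂ ≈ (0.973, -0.148, 0.178); φ = arcsin(p_z) ≈ 10.26°, λ = atan2(p_y, p_x) ≈ -8.68°.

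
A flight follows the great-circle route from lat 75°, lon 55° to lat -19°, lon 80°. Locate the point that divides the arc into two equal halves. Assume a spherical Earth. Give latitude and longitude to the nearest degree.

Convert each endpoint to a unit vector on the sphere (x = cos φ cos λ, y = cos φ sin λ, z = sin φ).
The central angle between the endpoints is δ = arccos(p₁·p₂) ≈ 1.664 rad (95.3°).
Interpolate at f = 1/2 with slerp weights a = sin((1−f)δ)/sin δ ≈ 0.742, b = sin(fδ)/sin δ ≈ 0.742.
p = a·p₁ + b·p₂ ≈ (0.232, 0.849, 0.475); φ = arcsin(p_z) ≈ 28.38°, λ = atan2(p_y, p_x) ≈ 74.70°.

≈ lat 28°, lon 75°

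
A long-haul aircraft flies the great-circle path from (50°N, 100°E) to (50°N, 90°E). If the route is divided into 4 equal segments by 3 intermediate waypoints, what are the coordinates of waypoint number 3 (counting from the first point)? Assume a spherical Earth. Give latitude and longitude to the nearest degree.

From cos δ = sin φ₁ sin φ₂ + cos φ₁ cos φ₂ cos Δλ, the central angle is δ ≈ 0.112 rad (6.4°).
Interpolate at f = 3/4 with slerp weights a = sin((1−f)δ)/sin δ ≈ 0.250, b = sin(fδ)/sin δ ≈ 0.751.
p = a·p₁ + b·p₂ ≈ (-0.028, 0.641, 0.767); φ = arcsin(p_z) ≈ 50.08°, λ = atan2(p_y, p_x) ≈ 92.50°.

≈ (50°N, 92°E)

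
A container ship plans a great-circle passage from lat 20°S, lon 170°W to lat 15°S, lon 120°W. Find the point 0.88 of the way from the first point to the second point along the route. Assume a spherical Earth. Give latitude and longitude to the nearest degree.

Write both endpoints as unit vectors p₁, p₂ with components (cos φ cos λ, cos φ sin λ, sin φ).
The central angle between the endpoints is δ = arccos(p₁·p₂) ≈ 0.834 rad (47.8°).
Interpolate at f = 0.88 with slerp weights a = sin((1−f)δ)/sin δ ≈ 0.135, b = sin(fδ)/sin δ ≈ 0.904.
p = a·p₁ + b·p₂ ≈ (-0.562, -0.779, -0.280); φ = arcsin(p_z) ≈ -16.27°, λ = atan2(p_y, p_x) ≈ -125.81°.

≈ lat 16°S, lon 126°W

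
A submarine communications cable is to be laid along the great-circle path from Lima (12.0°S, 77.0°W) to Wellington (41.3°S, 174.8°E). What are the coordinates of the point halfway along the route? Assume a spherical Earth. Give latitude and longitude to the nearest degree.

≈ (40°S, 121°W)

Convert each endpoint to a unit vector on the sphere (x = cos φ cos λ, y = cos φ sin λ, z = sin φ).
The central angle between the endpoints is δ = arccos(p₁·p₂) ≈ 1.663 rad (95.3°).
Interpolate at f = 1/2 with slerp weights a = sin((1−f)δ)/sin δ ≈ 0.742, b = sin(fδ)/sin δ ≈ 0.742.
p = a·p₁ + b·p₂ ≈ (-0.392, -0.657, -0.644); φ = arcsin(p_z) ≈ -40.10°, λ = atan2(p_y, p_x) ≈ -120.83°.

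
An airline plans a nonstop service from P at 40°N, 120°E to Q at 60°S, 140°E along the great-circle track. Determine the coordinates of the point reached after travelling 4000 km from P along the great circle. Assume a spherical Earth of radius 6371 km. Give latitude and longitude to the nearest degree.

From cos δ = sin φ₁ sin φ₂ + cos φ₁ cos φ₂ cos Δλ, the central angle is δ ≈ 1.769 rad (101.3°). The total great-circle distance is δ·R ≈ 1.769 × 6371 ≈ 11269 km, so the target fraction is f = 4000/11269 ≈ 0.355.
Interpolate at f ≈ 0.355 with slerp weights a = sin((1−f)δ)/sin δ ≈ 0.927, b = sin(fδ)/sin δ ≈ 0.599.
p = a·p₁ + b·p₂ ≈ (-0.585, 0.808, 0.077); φ = arcsin(p_z) ≈ 4.42°, λ = atan2(p_y, p_x) ≈ 125.90°.

≈ 4°N, 126°E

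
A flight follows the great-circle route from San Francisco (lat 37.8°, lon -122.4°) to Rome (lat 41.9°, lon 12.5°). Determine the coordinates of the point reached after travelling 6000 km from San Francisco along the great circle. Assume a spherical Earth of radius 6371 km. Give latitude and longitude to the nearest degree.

≈ lat 65°, lon -38°

Convert each endpoint to a unit vector on the sphere (x = cos φ cos λ, y = cos φ sin λ, z = sin φ).
The central angle between the endpoints is δ = arccos(p₁·p₂) ≈ 1.577 rad (90.3°). The total great-circle distance is δ·R ≈ 1.577 × 6371 ≈ 10045 km, so the target fraction is f = 6000/10045 ≈ 0.597.
Interpolate at f ≈ 0.597 with slerp weights a = sin((1−f)δ)/sin δ ≈ 0.593, b = sin(fδ)/sin δ ≈ 0.809.
p = a·p₁ + b·p₂ ≈ (0.336, -0.265, 0.904); φ = arcsin(p_z) ≈ 64.62°, λ = atan2(p_y, p_x) ≈ -38.26°.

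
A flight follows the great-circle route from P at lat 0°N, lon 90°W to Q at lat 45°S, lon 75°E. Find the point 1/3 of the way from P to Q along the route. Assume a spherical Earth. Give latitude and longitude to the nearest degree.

From cos δ = sin φ₁ sin φ₂ + cos φ₁ cos φ₂ cos Δλ, the central angle is δ ≈ 2.323 rad (133.1°).
Interpolate at f = 1/3 with slerp weights a = sin((1−f)δ)/sin δ ≈ 1.369, b = sin(fδ)/sin δ ≈ 0.957.
p = a·p₁ + b·p₂ ≈ (0.175, -0.715, -0.677); φ = arcsin(p_z) ≈ -42.60°, λ = atan2(p_y, p_x) ≈ -76.23°.

≈ lat 43°S, lon 76°W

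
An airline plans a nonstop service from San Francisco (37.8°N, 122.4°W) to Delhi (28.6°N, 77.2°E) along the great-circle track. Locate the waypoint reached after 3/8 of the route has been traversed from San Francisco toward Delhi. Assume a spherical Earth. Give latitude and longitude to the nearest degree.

Convert each endpoint to a unit vector on the sphere (x = cos φ cos λ, y = cos φ sin λ, z = sin φ).
The central angle between the endpoints is δ = arccos(p₁·p₂) ≈ 1.939 rad (111.1°).
Interpolate at f = 3/8 with slerp weights a = sin((1−f)δ)/sin δ ≈ 1.004, b = sin(fδ)/sin δ ≈ 0.713.
p = a·p₁ + b·p₂ ≈ (-0.286, -0.059, 0.956); φ = arcsin(p_z) ≈ 73.00°, λ = atan2(p_y, p_x) ≈ -168.26°.

≈ 73°N, 168°W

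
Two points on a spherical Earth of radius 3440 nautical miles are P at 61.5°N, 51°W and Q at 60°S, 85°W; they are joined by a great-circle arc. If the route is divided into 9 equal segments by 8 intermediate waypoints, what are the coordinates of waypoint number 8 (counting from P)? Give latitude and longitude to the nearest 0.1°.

Write both endpoints as unit vectors p₁, p₂ with components (cos φ cos λ, cos φ sin λ, sin φ).
The central angle between the endpoints is δ = arccos(p₁·p₂) ≈ 2.169 rad (124.3°).
Interpolate at f = 8/9 with slerp weights a = sin((1−f)δ)/sin δ ≈ 0.289, b = sin(fδ)/sin δ ≈ 1.134.
p = a·p₁ + b·p₂ ≈ (0.136, -0.672, -0.728); φ = arcsin(p_z) ≈ -46.72°, λ = atan2(p_y, p_x) ≈ -78.54°.

≈ 46.7°S, 78.5°W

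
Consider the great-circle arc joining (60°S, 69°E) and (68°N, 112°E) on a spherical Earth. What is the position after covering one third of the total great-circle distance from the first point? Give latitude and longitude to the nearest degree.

From cos δ = sin φ₁ sin φ₂ + cos φ₁ cos φ₂ cos Δλ, the central angle is δ ≈ 2.300 rad (131.8°).
Interpolate at f = 1/3 with slerp weights a = sin((1−f)δ)/sin δ ≈ 1.340, b = sin(fδ)/sin δ ≈ 0.930.
p = a·p₁ + b·p₂ ≈ (0.110, 0.948, -0.298); φ = arcsin(p_z) ≈ -17.34°, λ = atan2(p_y, p_x) ≈ 83.41°.

≈ (17°S, 83°E)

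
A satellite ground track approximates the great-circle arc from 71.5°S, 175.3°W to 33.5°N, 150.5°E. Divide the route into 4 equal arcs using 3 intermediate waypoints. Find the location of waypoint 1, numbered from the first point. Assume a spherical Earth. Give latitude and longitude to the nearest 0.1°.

≈ 46.1°S, 166.0°E

Write both endpoints as unit vectors p₁, p₂ with components (cos φ cos λ, cos φ sin λ, sin φ).
The central angle between the endpoints is δ = arccos(p₁·p₂) ≈ 1.880 rad (107.7°).
Interpolate at f = 1/4 with slerp weights a = sin((1−f)δ)/sin δ ≈ 1.036, b = sin(fδ)/sin δ ≈ 0.476.
p = a·p₁ + b·p₂ ≈ (-0.673, 0.168, -0.720); φ = arcsin(p_z) ≈ -46.08°, λ = atan2(p_y, p_x) ≈ 165.96°.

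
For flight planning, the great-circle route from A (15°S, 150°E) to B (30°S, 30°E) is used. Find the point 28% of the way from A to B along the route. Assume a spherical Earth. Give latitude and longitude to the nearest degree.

≈ (32°S, 123°E)

Convert each endpoint to a unit vector on the sphere (x = cos φ cos λ, y = cos φ sin λ, z = sin φ).
The central angle between the endpoints is δ = arccos(p₁·p₂) ≈ 1.864 rad (106.8°).
Interpolate at f = 0.28 with slerp weights a = sin((1−f)δ)/sin δ ≈ 1.017, b = sin(fδ)/sin δ ≈ 0.521.
p = a·p₁ + b·p₂ ≈ (-0.460, 0.717, -0.524); φ = arcsin(p_z) ≈ -31.58°, λ = atan2(p_y, p_x) ≈ 122.72°.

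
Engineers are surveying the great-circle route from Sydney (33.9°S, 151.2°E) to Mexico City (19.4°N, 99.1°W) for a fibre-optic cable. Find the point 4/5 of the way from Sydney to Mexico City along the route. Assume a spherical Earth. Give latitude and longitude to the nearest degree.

≈ (7°N, 120°W)

Convert each endpoint to a unit vector on the sphere (x = cos φ cos λ, y = cos φ sin λ, z = sin φ).
The central angle between the endpoints is δ = arccos(p₁·p₂) ≈ 2.037 rad (116.7°).
Interpolate at f = 4/5 with slerp weights a = sin((1−f)δ)/sin δ ≈ 0.443, b = sin(fδ)/sin δ ≈ 1.117.
p = a·p₁ + b·p₂ ≈ (-0.489, -0.863, 0.124); φ = arcsin(p_z) ≈ 7.11°, λ = atan2(p_y, p_x) ≈ -119.54°.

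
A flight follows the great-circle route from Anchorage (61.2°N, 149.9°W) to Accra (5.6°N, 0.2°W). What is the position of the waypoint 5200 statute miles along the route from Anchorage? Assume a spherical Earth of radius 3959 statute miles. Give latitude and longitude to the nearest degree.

≈ 38°N, 11°W

The haversine formula gives a central angle δ ≈ 1.905 rad (109.2°) between the endpoints. The total great-circle distance is δ·R ≈ 1.905 × 3959 ≈ 7544 mi, so the target fraction is f = 5200/7544 ≈ 0.689.
Interpolate at f ≈ 0.689 with slerp weights a = sin((1−f)δ)/sin δ ≈ 0.591, b = sin(fδ)/sin δ ≈ 1.024.
p = a·p₁ + b·p₂ ≈ (0.773, -0.146, 0.618); φ = arcsin(p_z) ≈ 38.14°, λ = atan2(p_y, p_x) ≈ -10.72°.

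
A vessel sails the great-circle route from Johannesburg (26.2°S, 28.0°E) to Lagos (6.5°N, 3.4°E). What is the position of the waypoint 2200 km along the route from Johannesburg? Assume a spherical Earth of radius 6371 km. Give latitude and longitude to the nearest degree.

≈ 10°S, 15°E

Write both endpoints as unit vectors p₁, p₂ with components (cos φ cos λ, cos φ sin λ, sin φ).
The central angle between the endpoints is δ = arccos(p₁·p₂) ≈ 0.707 rad (40.5°). The total great-circle distance is δ·R ≈ 0.707 × 6371 ≈ 4502 km, so the target fraction is f = 2200/4502 ≈ 0.489.
Interpolate at f ≈ 0.489 with slerp weights a = sin((1−f)δ)/sin δ ≈ 0.544, b = sin(fδ)/sin δ ≈ 0.521.
p = a·p₁ + b·p₂ ≈ (0.948, 0.260, -0.181); φ = arcsin(p_z) ≈ -10.45°, λ = atan2(p_y, p_x) ≈ 15.33°.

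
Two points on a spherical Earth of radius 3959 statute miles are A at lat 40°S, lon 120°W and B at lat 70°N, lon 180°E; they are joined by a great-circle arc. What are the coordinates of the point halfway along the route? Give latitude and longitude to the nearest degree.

≈ lat 17°N, lon 138°W

From cos δ = sin φ₁ sin φ₂ + cos φ₁ cos φ₂ cos Δλ, the central angle is δ ≈ 2.064 rad (118.2°).
Interpolate at f = 1/2 with slerp weights a = sin((1−f)δ)/sin δ ≈ 0.974, b = sin(fδ)/sin δ ≈ 0.974.
p = a·p₁ + b·p₂ ≈ (-0.706, -0.646, 0.289); φ = arcsin(p_z) ≈ 16.81°, λ = atan2(p_y, p_x) ≈ -137.54°.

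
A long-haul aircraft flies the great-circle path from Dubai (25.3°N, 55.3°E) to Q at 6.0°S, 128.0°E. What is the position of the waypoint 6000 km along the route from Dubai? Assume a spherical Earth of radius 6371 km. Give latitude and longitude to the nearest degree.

From cos δ = sin φ₁ sin φ₂ + cos φ₁ cos φ₂ cos Δλ, the central angle is δ ≈ 1.346 rad (77.1°). The total great-circle distance is δ·R ≈ 1.346 × 6371 ≈ 8577 km, so the target fraction is f = 6000/8577 ≈ 0.700.
Interpolate at f ≈ 0.700 with slerp weights a = sin((1−f)δ)/sin δ ≈ 0.404, b = sin(fδ)/sin δ ≈ 0.829.
p = a·p₁ + b·p₂ ≈ (-0.300, 0.950, 0.086); φ = arcsin(p_z) ≈ 4.92°, λ = atan2(p_y, p_x) ≈ 107.53°.

≈ 5°N, 108°E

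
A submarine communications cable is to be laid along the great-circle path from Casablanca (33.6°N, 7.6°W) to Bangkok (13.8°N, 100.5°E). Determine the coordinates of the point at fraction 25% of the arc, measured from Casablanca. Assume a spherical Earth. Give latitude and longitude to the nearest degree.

≈ 39°N, 22°E

Convert each endpoint to a unit vector on the sphere (x = cos φ cos λ, y = cos φ sin λ, z = sin φ).
The central angle between the endpoints is δ = arccos(p₁·p₂) ≈ 1.690 rad (96.9°).
Interpolate at f = 0.25 with slerp weights a = sin((1−f)δ)/sin δ ≈ 0.961, b = sin(fδ)/sin δ ≈ 0.413.
p = a·p₁ + b·p₂ ≈ (0.721, 0.289, 0.631); φ = arcsin(p_z) ≈ 39.09°, λ = atan2(p_y, p_x) ≈ 21.82°.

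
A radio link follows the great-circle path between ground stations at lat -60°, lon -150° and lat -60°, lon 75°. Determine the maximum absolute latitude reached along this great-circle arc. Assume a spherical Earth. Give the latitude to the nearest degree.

The great circle lies in the plane with unit normal n̂ = (p₁ × p₂)/|p₁ × p₂|.
Here n̂_z ≈ -0.216; the vertex latitude is φ_max = arccos|n̂_z| ≈ 77.5°.
Check via Clairaut: cos φ_max = |cos φ₁| · sin C = cos(60.0°)·sin(154.4°) ≈ 0.216, again giving ≈ 77.5°.

≈ -78°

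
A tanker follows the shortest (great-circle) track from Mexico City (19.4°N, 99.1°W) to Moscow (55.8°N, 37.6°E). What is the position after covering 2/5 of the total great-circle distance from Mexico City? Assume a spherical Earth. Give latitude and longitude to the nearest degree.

Write both endpoints as unit vectors p₁, p₂ with components (cos φ cos λ, cos φ sin λ, sin φ).
The central angle between the endpoints is δ = arccos(p₁·p₂) ≈ 1.682 rad (96.4°).
Interpolate at f = 2/5 with slerp weights a = sin((1−f)δ)/sin δ ≈ 0.852, b = sin(fδ)/sin δ ≈ 0.627.
p = a·p₁ + b·p₂ ≈ (0.152, -0.578, 0.802); φ = arcsin(p_z) ≈ 53.28°, λ = atan2(p_y, p_x) ≈ -75.25°.

≈ 53°N, 75°W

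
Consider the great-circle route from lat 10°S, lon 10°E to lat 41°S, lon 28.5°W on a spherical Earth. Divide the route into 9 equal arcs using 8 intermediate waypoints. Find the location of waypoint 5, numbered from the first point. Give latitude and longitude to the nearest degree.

≈ lat 29°S, lon 9°W

From cos δ = sin φ₁ sin φ₂ + cos φ₁ cos φ₂ cos Δλ, the central angle is δ ≈ 0.802 rad (45.9°).
Interpolate at f = 5/9 with slerp weights a = sin((1−f)δ)/sin δ ≈ 0.485, b = sin(fδ)/sin δ ≈ 0.600.
p = a·p₁ + b·p₂ ≈ (0.868, -0.133, -0.478); φ = arcsin(p_z) ≈ -28.53°, λ = atan2(p_y, p_x) ≈ -8.70°.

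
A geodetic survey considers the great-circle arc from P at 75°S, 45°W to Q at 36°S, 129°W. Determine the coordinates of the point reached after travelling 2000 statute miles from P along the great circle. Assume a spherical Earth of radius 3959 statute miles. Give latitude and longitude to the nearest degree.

Convert each endpoint to a unit vector on the sphere (x = cos φ cos λ, y = cos φ sin λ, z = sin φ).
The central angle between the endpoints is δ = arccos(p₁·p₂) ≈ 0.940 rad (53.9°). The total great-circle distance is δ·R ≈ 0.940 × 3959 ≈ 3722 mi, so the target fraction is f = 2000/3722 ≈ 0.537.
Interpolate at f ≈ 0.537 with slerp weights a = sin((1−f)δ)/sin δ ≈ 0.522, b = sin(fδ)/sin δ ≈ 0.599.
p = a·p₁ + b·p₂ ≈ (-0.210, -0.472, -0.856); φ = arcsin(p_z) ≈ -58.89°, λ = atan2(p_y, p_x) ≈ -113.93°.

≈ 59°S, 114°W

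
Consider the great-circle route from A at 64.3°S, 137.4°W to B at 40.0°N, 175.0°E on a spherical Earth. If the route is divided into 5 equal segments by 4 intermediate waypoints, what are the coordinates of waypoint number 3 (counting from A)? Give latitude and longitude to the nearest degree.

From cos δ = sin φ₁ sin φ₂ + cos φ₁ cos φ₂ cos Δλ, the central angle is δ ≈ 1.934 rad (110.8°).
Interpolate at f = 3/5 with slerp weights a = sin((1−f)δ)/sin δ ≈ 0.747, b = sin(fδ)/sin δ ≈ 0.981.
p = a·p₁ + b·p₂ ≈ (-0.987, -0.154, -0.043); φ = arcsin(p_z) ≈ -2.46°, λ = atan2(p_y, p_x) ≈ -171.14°.

≈ 2°S, 171°W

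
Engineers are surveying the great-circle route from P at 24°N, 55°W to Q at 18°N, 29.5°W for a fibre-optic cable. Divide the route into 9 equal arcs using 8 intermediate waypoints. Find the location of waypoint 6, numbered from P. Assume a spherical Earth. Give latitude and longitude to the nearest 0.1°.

Convert each endpoint to a unit vector on the sphere (x = cos φ cos λ, y = cos φ sin λ, z = sin φ).
The central angle between the endpoints is δ = arccos(p₁·p₂) ≈ 0.428 rad (24.5°).
Interpolate at f = 6/9 with slerp weights a = sin((1−f)δ)/sin δ ≈ 0.343, b = sin(fδ)/sin δ ≈ 0.678.
p = a·p₁ + b·p₂ ≈ (0.741, -0.574, 0.349); φ = arcsin(p_z) ≈ 20.42°, λ = atan2(p_y, p_x) ≈ -37.77°.

≈ 20.4°N, 37.8°W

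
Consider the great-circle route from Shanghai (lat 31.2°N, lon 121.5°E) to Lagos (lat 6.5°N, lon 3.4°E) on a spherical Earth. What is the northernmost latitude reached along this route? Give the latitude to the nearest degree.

The great circle lies in the plane with unit normal n̂ = (p₁ × p₂)/|p₁ × p₂|.
Here n̂_z ≈ -0.798; the vertex latitude is φ_max = arccos|n̂_z| ≈ 37.1°.
Check via Clairaut: cos φ_max = |cos φ₁| · sin C = cos(31.2°)·sin(68.8°) ≈ 0.798, again giving ≈ 37.1°.

≈ 37°N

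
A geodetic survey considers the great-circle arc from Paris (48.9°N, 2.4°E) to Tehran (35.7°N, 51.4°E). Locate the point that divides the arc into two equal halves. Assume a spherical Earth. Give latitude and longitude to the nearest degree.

≈ (45°N, 30°E)

Convert each endpoint to a unit vector on the sphere (x = cos φ cos λ, y = cos φ sin λ, z = sin φ).
The central angle between the endpoints is δ = arccos(p₁·p₂) ≈ 0.660 rad (37.8°).
Interpolate at f = 1/2 with slerp weights a = sin((1−f)δ)/sin δ ≈ 0.529, b = sin(fδ)/sin δ ≈ 0.529.
p = a·p₁ + b·p₂ ≈ (0.615, 0.350, 0.707); φ = arcsin(p_z) ≈ 44.97°, λ = atan2(p_y, p_x) ≈ 29.65°.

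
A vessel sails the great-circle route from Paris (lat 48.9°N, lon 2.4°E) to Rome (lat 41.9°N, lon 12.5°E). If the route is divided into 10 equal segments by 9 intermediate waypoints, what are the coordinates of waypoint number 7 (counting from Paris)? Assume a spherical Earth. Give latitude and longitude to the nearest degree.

≈ lat 44°N, lon 10°E

Write both endpoints as unit vectors p₁, p₂ with components (cos φ cos λ, cos φ sin λ, sin φ).
The central angle between the endpoints is δ = arccos(p₁·p₂) ≈ 0.174 rad (9.9°).
Interpolate at f = 7/10 with slerp weights a = sin((1−f)δ)/sin δ ≈ 0.301, b = sin(fδ)/sin δ ≈ 0.702.
p = a·p₁ + b·p₂ ≈ (0.708, 0.121, 0.696); φ = arcsin(p_z) ≈ 44.09°, λ = atan2(p_y, p_x) ≈ 9.73°.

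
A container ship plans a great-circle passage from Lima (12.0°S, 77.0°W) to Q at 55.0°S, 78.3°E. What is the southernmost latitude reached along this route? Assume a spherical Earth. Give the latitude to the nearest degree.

≈ 76°S

The great circle lies in the plane with unit normal n̂ = (p₁ × p₂)/|p₁ × p₂|.
Here n̂_z ≈ +0.249; the vertex latitude is φ_max = arccos|n̂_z| ≈ 75.6°.
Check via Clairaut: cos φ_max = |cos φ₁| · sin C = cos(12.0°)·sin(165.2°) ≈ 0.249, again giving ≈ 75.6°.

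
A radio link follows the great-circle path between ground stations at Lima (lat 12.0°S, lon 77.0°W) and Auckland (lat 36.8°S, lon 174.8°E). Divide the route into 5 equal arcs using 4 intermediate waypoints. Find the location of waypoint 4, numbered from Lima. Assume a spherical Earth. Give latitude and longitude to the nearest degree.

The haversine formula gives a central angle δ ≈ 1.691 rad (96.9°) between the endpoints.
Interpolate at f = 4/5 with slerp weights a = sin((1−f)δ)/sin δ ≈ 0.334, b = sin(fδ)/sin δ ≈ 0.983.
p = a·p₁ + b·p₂ ≈ (-0.711, -0.247, -0.659); φ = arcsin(p_z) ≈ -41.19°, λ = atan2(p_y, p_x) ≈ -160.82°.

≈ lat 41°S, lon 161°W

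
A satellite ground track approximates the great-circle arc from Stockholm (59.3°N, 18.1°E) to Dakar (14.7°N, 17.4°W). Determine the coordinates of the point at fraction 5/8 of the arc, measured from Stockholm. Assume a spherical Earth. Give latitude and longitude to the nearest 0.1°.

≈ 32.4°N, 8.9°W

Write both endpoints as unit vectors p₁, p₂ with components (cos φ cos λ, cos φ sin λ, sin φ).
The central angle between the endpoints is δ = arccos(p₁·p₂) ≈ 0.902 rad (51.7°).
Interpolate at f = 5/8 with slerp weights a = sin((1−f)δ)/sin δ ≈ 0.423, b = sin(fδ)/sin δ ≈ 0.681.
p = a·p₁ + b·p₂ ≈ (0.834, -0.130, 0.536); φ = arcsin(p_z) ≈ 32.44°, λ = atan2(p_y, p_x) ≈ -8.86°.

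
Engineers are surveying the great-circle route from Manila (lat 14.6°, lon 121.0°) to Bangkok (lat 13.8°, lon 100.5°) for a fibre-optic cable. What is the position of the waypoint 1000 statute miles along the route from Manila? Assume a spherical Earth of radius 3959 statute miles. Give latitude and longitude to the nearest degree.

≈ lat 14°, lon 106°

From cos δ = sin φ₁ sin φ₂ + cos φ₁ cos φ₂ cos Δλ, the central angle is δ ≈ 0.347 rad (19.9°). The total great-circle distance is δ·R ≈ 0.347 × 3959 ≈ 1374 mi, so the target fraction is f = 1000/1374 ≈ 0.728.
Interpolate at f ≈ 0.728 with slerp weights a = sin((1−f)δ)/sin δ ≈ 0.277, b = sin(fδ)/sin δ ≈ 0.735.
p = a·p₁ + b·p₂ ≈ (-0.268, 0.932, 0.245); φ = arcsin(p_z) ≈ 14.19°, λ = atan2(p_y, p_x) ≈ 106.06°.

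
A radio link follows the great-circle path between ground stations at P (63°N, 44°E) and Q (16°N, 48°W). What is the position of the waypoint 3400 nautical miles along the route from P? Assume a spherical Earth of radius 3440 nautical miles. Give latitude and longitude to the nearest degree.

The haversine formula gives a central angle δ ≈ 1.338 rad (76.7°) between the endpoints. The total great-circle distance is δ·R ≈ 1.338 × 3440 ≈ 4604 nmi, so the target fraction is f = 3400/4604 ≈ 0.739.
Interpolate at f ≈ 0.739 with slerp weights a = sin((1−f)δ)/sin δ ≈ 0.352, b = sin(fδ)/sin δ ≈ 0.858.
p = a·p₁ + b·p₂ ≈ (0.667, -0.502, 0.551); φ = arcsin(p_z) ≈ 33.40°, λ = atan2(p_y, p_x) ≈ -36.96°.

≈ (33°N, 37°W)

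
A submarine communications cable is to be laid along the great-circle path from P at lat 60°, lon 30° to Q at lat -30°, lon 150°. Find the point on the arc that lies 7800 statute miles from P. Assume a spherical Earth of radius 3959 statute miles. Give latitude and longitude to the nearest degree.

≈ lat -15°, lon 140°

Convert each endpoint to a unit vector on the sphere (x = cos φ cos λ, y = cos φ sin λ, z = sin φ).
The central angle between the endpoints is δ = arccos(p₁·p₂) ≈ 2.278 rad (130.5°). The total great-circle distance is δ·R ≈ 2.278 × 3959 ≈ 9018 mi, so the target fraction is f = 7800/9018 ≈ 0.865.
Interpolate at f ≈ 0.865 with slerp weights a = sin((1−f)δ)/sin δ ≈ 0.398, b = sin(fδ)/sin δ ≈ 1.212.
p = a·p₁ + b·p₂ ≈ (-0.736, 0.624, -0.261); φ = arcsin(p_z) ≈ -15.13°, λ = atan2(p_y, p_x) ≈ 139.71°.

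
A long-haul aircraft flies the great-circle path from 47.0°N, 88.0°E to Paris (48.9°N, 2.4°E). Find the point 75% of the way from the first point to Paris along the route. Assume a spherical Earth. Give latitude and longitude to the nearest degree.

≈ 55°N, 22°E

Write both endpoints as unit vectors p₁, p₂ with components (cos φ cos λ, cos φ sin λ, sin φ).
The central angle between the endpoints is δ = arccos(p₁·p₂) ≈ 0.945 rad (54.2°).
Interpolate at f = 0.75 with slerp weights a = sin((1−f)δ)/sin δ ≈ 0.289, b = sin(fδ)/sin δ ≈ 0.803.
p = a·p₁ + b·p₂ ≈ (0.534, 0.219, 0.816); φ = arcsin(p_z) ≈ 54.73°, λ = atan2(p_y, p_x) ≈ 22.28°.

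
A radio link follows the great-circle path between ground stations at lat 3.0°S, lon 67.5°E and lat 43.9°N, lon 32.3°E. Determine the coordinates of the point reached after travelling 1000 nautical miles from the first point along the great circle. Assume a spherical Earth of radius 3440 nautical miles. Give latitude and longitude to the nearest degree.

≈ lat 11°N, lon 59°E

Convert each endpoint to a unit vector on the sphere (x = cos φ cos λ, y = cos φ sin λ, z = sin φ).
The central angle between the endpoints is δ = arccos(p₁·p₂) ≈ 0.986 rad (56.5°). The total great-circle distance is δ·R ≈ 0.986 × 3440 ≈ 3393 nmi, so the target fraction is f = 1000/3393 ≈ 0.295.
Interpolate at f ≈ 0.295 with slerp weights a = sin((1−f)δ)/sin δ ≈ 0.768, b = sin(fδ)/sin δ ≈ 0.344.
p = a·p₁ + b·p₂ ≈ (0.503, 0.841, 0.198); φ = arcsin(p_z) ≈ 11.42°, λ = atan2(p_y, p_x) ≈ 59.13°.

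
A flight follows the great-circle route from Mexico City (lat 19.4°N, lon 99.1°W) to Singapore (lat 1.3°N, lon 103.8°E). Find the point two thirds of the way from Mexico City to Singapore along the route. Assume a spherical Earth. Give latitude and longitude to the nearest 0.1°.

≈ lat 32.9°N, lon 144.9°E

From cos δ = sin φ₁ sin φ₂ + cos φ₁ cos φ₂ cos Δλ, the central angle is δ ≈ 2.608 rad (149.4°).
Interpolate at f = 2/3 with slerp weights a = sin((1−f)δ)/sin δ ≈ 1.503, b = sin(fδ)/sin δ ≈ 1.939.
p = a·p₁ + b·p₂ ≈ (-0.687, 0.483, 0.543); φ = arcsin(p_z) ≈ 32.90°, λ = atan2(p_y, p_x) ≈ 144.86°.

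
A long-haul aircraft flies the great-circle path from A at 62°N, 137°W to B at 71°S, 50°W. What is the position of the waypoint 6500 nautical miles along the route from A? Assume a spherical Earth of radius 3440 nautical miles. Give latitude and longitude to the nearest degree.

≈ 40°S, 91°W

The haversine formula gives a central angle δ ≈ 2.544 rad (145.8°) between the endpoints. The total great-circle distance is δ·R ≈ 2.544 × 3440 ≈ 8752 nmi, so the target fraction is f = 6500/8752 ≈ 0.743.
Interpolate at f ≈ 0.743 with slerp weights a = sin((1−f)δ)/sin δ ≈ 1.083, b = sin(fδ)/sin δ ≈ 1.688.
p = a·p₁ + b·p₂ ≈ (-0.018, -0.768, -0.640); φ = arcsin(p_z) ≈ -39.83°, λ = atan2(p_y, p_x) ≈ -91.37°.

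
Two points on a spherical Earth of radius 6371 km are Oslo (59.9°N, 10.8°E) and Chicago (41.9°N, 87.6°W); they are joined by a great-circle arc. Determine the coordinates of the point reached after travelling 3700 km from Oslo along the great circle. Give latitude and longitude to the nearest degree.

≈ (60°N, 58°W)

From cos δ = sin φ₁ sin φ₂ + cos φ₁ cos φ₂ cos Δλ, the central angle is δ ≈ 1.020 rad (58.4°). The total great-circle distance is δ·R ≈ 1.020 × 6371 ≈ 6499 km, so the target fraction is f = 3700/6499 ≈ 0.569.
Interpolate at f ≈ 0.569 with slerp weights a = sin((1−f)δ)/sin δ ≈ 0.499, b = sin(fδ)/sin δ ≈ 0.644.
p = a·p₁ + b·p₂ ≈ (0.266, -0.432, 0.862); φ = arcsin(p_z) ≈ 59.52°, λ = atan2(p_y, p_x) ≈ -58.37°.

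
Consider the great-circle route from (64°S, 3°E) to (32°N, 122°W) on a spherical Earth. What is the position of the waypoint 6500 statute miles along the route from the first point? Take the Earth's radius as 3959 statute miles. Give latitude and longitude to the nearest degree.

≈ (3°S, 104°W)

Convert each endpoint to a unit vector on the sphere (x = cos φ cos λ, y = cos φ sin λ, z = sin φ).
The central angle between the endpoints is δ = arccos(p₁·p₂) ≈ 2.332 rad (133.6°). The total great-circle distance is δ·R ≈ 2.332 × 3959 ≈ 9231 mi, so the target fraction is f = 6500/9231 ≈ 0.704.
Interpolate at f ≈ 0.704 with slerp weights a = sin((1−f)δ)/sin δ ≈ 0.879, b = sin(fδ)/sin δ ≈ 1.377.
p = a·p₁ + b·p₂ ≈ (-0.234, -0.970, -0.060); φ = arcsin(p_z) ≈ -3.43°, λ = atan2(p_y, p_x) ≈ -103.57°.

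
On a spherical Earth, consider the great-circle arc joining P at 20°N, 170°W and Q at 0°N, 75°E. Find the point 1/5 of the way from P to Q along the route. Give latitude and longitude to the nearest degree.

Convert each endpoint to a unit vector on the sphere (x = cos φ cos λ, y = cos φ sin λ, z = sin φ).
The central angle between the endpoints is δ = arccos(p₁·p₂) ≈ 1.979 rad (113.4°).
Interpolate at f = 1/5 with slerp weights a = sin((1−f)δ)/sin δ ≈ 1.090, b = sin(fδ)/sin δ ≈ 0.420.
p = a·p₁ + b·p₂ ≈ (-0.900, 0.228, 0.373); φ = arcsin(p_z) ≈ 21.88°, λ = atan2(p_y, p_x) ≈ 165.77°.

≈ 22°N, 166°E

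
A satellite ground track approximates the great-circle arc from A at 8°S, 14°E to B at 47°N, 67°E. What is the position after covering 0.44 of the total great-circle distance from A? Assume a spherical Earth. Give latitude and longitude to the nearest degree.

From cos δ = sin φ₁ sin φ₂ + cos φ₁ cos φ₂ cos Δλ, the central angle is δ ≈ 1.261 rad (72.3°).
Interpolate at f = 0.44 with slerp weights a = sin((1−f)δ)/sin δ ≈ 0.681, b = sin(fδ)/sin δ ≈ 0.553.
p = a·p₁ + b·p₂ ≈ (0.802, 0.511, 0.310); φ = arcsin(p_z) ≈ 18.04°, λ = atan2(p_y, p_x) ≈ 32.47°.

≈ 18°N, 32°E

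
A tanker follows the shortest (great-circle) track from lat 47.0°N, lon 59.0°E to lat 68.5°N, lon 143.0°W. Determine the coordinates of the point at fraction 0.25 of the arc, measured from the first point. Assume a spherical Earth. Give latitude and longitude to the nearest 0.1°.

Write both endpoints as unit vectors p₁, p₂ with components (cos φ cos λ, cos φ sin λ, sin φ).
The central angle between the endpoints is δ = arccos(p₁·p₂) ≈ 1.105 rad (63.3°).
Interpolate at f = 0.25 with slerp weights a = sin((1−f)δ)/sin δ ≈ 0.825, b = sin(fδ)/sin δ ≈ 0.305.
p = a·p₁ + b·p₂ ≈ (0.200, 0.415, 0.887); φ = arcsin(p_z) ≈ 62.56°, λ = atan2(p_y, p_x) ≈ 64.22°.

≈ lat 62.6°N, lon 64.2°E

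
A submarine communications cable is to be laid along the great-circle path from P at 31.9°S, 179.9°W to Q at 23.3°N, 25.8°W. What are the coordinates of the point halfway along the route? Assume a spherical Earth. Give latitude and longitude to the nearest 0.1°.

≈ 18.3°S, 93.1°W

From cos δ = sin φ₁ sin φ₂ + cos φ₁ cos φ₂ cos Δλ, the central angle is δ ≈ 2.715 rad (155.6°).
Interpolate at f = 1/2 with slerp weights a = sin((1−f)δ)/sin δ ≈ 2.363, b = sin(fδ)/sin δ ≈ 2.363.
p = a·p₁ + b·p₂ ≈ (-0.052, -0.948, -0.314); φ = arcsin(p_z) ≈ -18.30°, λ = atan2(p_y, p_x) ≈ -93.15°.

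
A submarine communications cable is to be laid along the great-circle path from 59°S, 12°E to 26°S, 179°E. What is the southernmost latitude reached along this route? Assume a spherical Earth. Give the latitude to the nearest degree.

The great circle lies in the plane with unit normal n̂ = (p₁ × p₂)/|p₁ × p₂|.
Here n̂_z ≈ +0.104; the vertex latitude is φ_max = arccos|n̂_z| ≈ 84.0°.
Check via Clairaut: cos φ_max = |cos φ₁| · sin C = cos(59.0°)·sin(168.3°) ≈ 0.104, again giving ≈ 84.0°.

≈ 84°S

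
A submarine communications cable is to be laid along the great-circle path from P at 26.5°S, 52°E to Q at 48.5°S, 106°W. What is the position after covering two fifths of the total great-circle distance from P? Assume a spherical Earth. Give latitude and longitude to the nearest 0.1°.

The haversine formula gives a central angle δ ≈ 1.788 rad (102.5°) between the endpoints.
Interpolate at f = 2/5 with slerp weights a = sin((1−f)δ)/sin δ ≈ 0.900, b = sin(fδ)/sin δ ≈ 0.672.
p = a·p₁ + b·p₂ ≈ (0.373, 0.207, -0.904); φ = arcsin(p_z) ≈ -64.75°, λ = atan2(p_y, p_x) ≈ 28.99°.

≈ 64.8°S, 29.0°E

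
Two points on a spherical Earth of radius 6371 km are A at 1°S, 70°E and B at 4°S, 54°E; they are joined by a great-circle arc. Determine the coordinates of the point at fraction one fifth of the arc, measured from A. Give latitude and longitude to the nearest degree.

≈ 2°S, 67°E

Convert each endpoint to a unit vector on the sphere (x = cos φ cos λ, y = cos φ sin λ, z = sin φ).
The central angle between the endpoints is δ = arccos(p₁·p₂) ≈ 0.284 rad (16.3°).
Interpolate at f = 1/5 with slerp weights a = sin((1−f)δ)/sin δ ≈ 0.804, b = sin(fδ)/sin δ ≈ 0.203.
p = a·p₁ + b·p₂ ≈ (0.394, 0.919, -0.028); φ = arcsin(p_z) ≈ -1.61°, λ = atan2(p_y, p_x) ≈ 66.81°.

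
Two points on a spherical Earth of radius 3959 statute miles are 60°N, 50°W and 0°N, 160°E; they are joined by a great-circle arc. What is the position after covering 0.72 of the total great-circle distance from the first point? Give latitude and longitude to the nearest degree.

Convert each endpoint to a unit vector on the sphere (x = cos φ cos λ, y = cos φ sin λ, z = sin φ).
The central angle between the endpoints is δ = arccos(p₁·p₂) ≈ 2.019 rad (115.7°).
Interpolate at f = 0.72 with slerp weights a = sin((1−f)δ)/sin δ ≈ 0.594, b = sin(fδ)/sin δ ≈ 1.102.
p = a·p₁ + b·p₂ ≈ (-0.844, 0.149, 0.515); φ = arcsin(p_z) ≈ 30.97°, λ = atan2(p_y, p_x) ≈ 169.98°.

≈ 31°N, 170°E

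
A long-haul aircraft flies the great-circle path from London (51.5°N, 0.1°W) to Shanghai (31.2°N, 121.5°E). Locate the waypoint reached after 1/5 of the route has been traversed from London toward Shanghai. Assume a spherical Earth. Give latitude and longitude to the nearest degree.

≈ (61°N, 25°E)

Write both endpoints as unit vectors p₁, p₂ with components (cos φ cos λ, cos φ sin λ, sin φ).
The central angle between the endpoints is δ = arccos(p₁·p₂) ≈ 1.444 rad (82.7°).
Interpolate at f = 1/5 with slerp weights a = sin((1−f)δ)/sin δ ≈ 0.922, b = sin(fδ)/sin δ ≈ 0.287.
p = a·p₁ + b·p₂ ≈ (0.446, 0.208, 0.871); φ = arcsin(p_z) ≈ 60.52°, λ = atan2(p_y, p_x) ≈ 25.05°.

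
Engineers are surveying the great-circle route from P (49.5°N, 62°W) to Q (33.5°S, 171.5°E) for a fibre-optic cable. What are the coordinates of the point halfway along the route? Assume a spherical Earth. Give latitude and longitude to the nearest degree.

≈ (17°N, 139°W)

The haversine formula gives a central angle δ ≈ 2.407 rad (137.9°) between the endpoints.
Interpolate at f = 1/2 with slerp weights a = sin((1−f)δ)/sin δ ≈ 1.392, b = sin(fδ)/sin δ ≈ 1.392.
p = a·p₁ + b·p₂ ≈ (-0.723, -0.626, 0.290); φ = arcsin(p_z) ≈ 16.87°, λ = atan2(p_y, p_x) ≈ -139.11°.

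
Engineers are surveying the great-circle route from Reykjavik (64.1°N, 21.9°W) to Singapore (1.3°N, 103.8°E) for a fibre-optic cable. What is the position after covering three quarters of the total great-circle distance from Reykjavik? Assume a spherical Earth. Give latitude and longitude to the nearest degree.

≈ 25°N, 94°E

From cos δ = sin φ₁ sin φ₂ + cos φ₁ cos φ₂ cos Δλ, the central angle is δ ≈ 1.807 rad (103.6°).
Interpolate at f = 3/4 with slerp weights a = sin((1−f)δ)/sin δ ≈ 0.449, b = sin(fδ)/sin δ ≈ 1.005.
p = a·p₁ + b·p₂ ≈ (-0.058, 0.902, 0.427); φ = arcsin(p_z) ≈ 25.27°, λ = atan2(p_y, p_x) ≈ 93.65°.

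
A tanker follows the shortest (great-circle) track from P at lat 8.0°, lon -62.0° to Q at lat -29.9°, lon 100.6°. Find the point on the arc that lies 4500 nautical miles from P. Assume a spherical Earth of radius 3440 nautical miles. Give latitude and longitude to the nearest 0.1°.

≈ lat -48.8°, lon -6.0°

Write both endpoints as unit vectors p₁, p₂ with components (cos φ cos λ, cos φ sin λ, sin φ).
The central angle between the endpoints is δ = arccos(p₁·p₂) ≈ 2.665 rad (152.7°). The total great-circle distance is δ·R ≈ 2.665 × 3440 ≈ 9168 nmi, so the target fraction is f = 4500/9168 ≈ 0.491.
Interpolate at f ≈ 0.491 with slerp weights a = sin((1−f)δ)/sin δ ≈ 2.130, b = sin(fδ)/sin δ ≈ 2.105.
p = a·p₁ + b·p₂ ≈ (0.655, -0.069, -0.753); φ = arcsin(p_z) ≈ -48.84°, λ = atan2(p_y, p_x) ≈ -6.00°.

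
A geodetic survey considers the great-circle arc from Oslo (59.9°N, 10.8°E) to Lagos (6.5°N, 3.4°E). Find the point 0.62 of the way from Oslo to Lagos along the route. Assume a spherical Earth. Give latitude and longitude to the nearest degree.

≈ 27°N, 5°E

Convert each endpoint to a unit vector on the sphere (x = cos φ cos λ, y = cos φ sin λ, z = sin φ).
The central angle between the endpoints is δ = arccos(p₁·p₂) ≈ 0.937 rad (53.7°).
Interpolate at f = 0.62 with slerp weights a = sin((1−f)δ)/sin δ ≈ 0.433, b = sin(fδ)/sin δ ≈ 0.681.
p = a·p₁ + b·p₂ ≈ (0.889, 0.081, 0.451); φ = arcsin(p_z) ≈ 26.83°, λ = atan2(p_y, p_x) ≈ 5.19°.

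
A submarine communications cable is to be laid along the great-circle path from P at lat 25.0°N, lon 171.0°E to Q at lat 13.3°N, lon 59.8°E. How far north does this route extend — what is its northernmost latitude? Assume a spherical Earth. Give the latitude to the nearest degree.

≈ 33°N

The great circle lies in the plane with unit normal n̂ = (p₁ × p₂)/|p₁ × p₂|.
Here n̂_z ≈ -0.843; the vertex latitude is φ_max = arccos|n̂_z| ≈ 32.5°.
Check via Clairaut: cos φ_max = |cos φ₁| · sin C = cos(25.0°)·sin(68.5°) ≈ 0.843, again giving ≈ 32.5°.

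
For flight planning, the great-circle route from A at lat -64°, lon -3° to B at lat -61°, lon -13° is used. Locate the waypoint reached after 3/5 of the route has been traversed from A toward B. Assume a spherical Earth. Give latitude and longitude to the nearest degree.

≈ lat -62°, lon -9°

Write both endpoints as unit vectors p₁, p₂ with components (cos φ cos λ, cos φ sin λ, sin φ).
The central angle between the endpoints is δ = arccos(p₁·p₂) ≈ 0.096 rad (5.5°).
Interpolate at f = 3/5 with slerp weights a = sin((1−f)δ)/sin δ ≈ 0.401, b = sin(fδ)/sin δ ≈ 0.601.
p = a·p₁ + b·p₂ ≈ (0.459, -0.075, -0.885); φ = arcsin(p_z) ≈ -62.28°, λ = atan2(p_y, p_x) ≈ -9.24°.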